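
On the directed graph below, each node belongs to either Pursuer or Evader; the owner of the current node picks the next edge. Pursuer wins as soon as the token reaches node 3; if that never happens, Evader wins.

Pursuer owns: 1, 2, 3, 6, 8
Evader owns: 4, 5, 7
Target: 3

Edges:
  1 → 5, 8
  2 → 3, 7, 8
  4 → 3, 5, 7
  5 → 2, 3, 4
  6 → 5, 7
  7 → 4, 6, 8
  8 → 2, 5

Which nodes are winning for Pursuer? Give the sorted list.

1, 2, 3, 8

A0 = {3}
A1: add {2} — 2 (Pursuer) has 2→3.
A2: add {8} — 8 (Pursuer) has 8→2.
A3: add {1} — 1 (Pursuer) has 1→8.
A4 = A3; e.g. 4 (Evader) can still go to 5. Fixed point.
Pursuer's winning region = {1, 2, 3, 8}.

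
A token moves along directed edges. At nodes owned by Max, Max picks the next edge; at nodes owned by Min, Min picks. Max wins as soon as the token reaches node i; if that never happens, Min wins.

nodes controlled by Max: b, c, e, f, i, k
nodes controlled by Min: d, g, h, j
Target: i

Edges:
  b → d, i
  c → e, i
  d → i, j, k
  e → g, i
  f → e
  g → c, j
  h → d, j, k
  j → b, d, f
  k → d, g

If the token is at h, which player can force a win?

A0 = {i}
A1: add {b, c, e} — b (Max) has b→i; c (Max) has c→i; e (Max) has e→i.
A2: add {f} — f (Max) has f→e.
A3 = A2; e.g. d (Min) can still go to j. Fixed point.
h never enters the attractor, so Min can avoid the target forever.

Min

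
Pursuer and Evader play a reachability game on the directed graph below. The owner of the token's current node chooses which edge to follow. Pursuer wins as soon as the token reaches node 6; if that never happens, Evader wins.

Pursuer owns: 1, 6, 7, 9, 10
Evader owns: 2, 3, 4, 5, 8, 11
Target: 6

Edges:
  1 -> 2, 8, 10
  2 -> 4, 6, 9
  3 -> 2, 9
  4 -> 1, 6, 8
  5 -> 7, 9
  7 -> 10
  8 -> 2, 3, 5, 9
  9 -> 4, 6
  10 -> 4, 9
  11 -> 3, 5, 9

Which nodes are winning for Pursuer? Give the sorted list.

A0 = {6}
A1: add {9} — 9 (Pursuer) has 9→6.
A2: add {10} — 10 (Pursuer) has 10→9.
A3: add {1, 7} — 1 (Pursuer) has 1→10; 7 (Pursuer) has 7→10.
A4: add {5} — 5 (Evader): all of {7, 9} already in.
A5 = A4; e.g. 2 (Evader) can still go to 4. Fixed point.
Pursuer's winning region = {1, 5, 6, 7, 9, 10}.

1, 5, 6, 7, 9, 10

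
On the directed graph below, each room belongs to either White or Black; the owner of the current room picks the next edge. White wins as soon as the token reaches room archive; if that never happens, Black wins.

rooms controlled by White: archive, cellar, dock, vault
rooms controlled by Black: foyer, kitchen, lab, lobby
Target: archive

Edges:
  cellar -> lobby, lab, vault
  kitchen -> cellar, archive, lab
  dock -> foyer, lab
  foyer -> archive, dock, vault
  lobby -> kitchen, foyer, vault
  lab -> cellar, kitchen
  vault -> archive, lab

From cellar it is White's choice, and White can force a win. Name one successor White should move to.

A0 = {archive}
A1: add {vault} — vault (White) has vault→archive.
A2: add {cellar} — cellar (White) has cellar→vault.
A3 = A2; e.g. kitchen (Black) can still go to lab. Fixed point.
From cellar, successor vault is in the attractor (rank 1); the other successors lab, lobby are not.

vault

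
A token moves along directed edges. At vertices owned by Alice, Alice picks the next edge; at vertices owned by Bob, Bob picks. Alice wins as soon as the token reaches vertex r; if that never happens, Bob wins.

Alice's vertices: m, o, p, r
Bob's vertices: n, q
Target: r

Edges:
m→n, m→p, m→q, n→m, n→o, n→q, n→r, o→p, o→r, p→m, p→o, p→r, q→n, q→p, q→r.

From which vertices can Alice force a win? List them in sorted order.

A0 = {r}
A1: add {o, p} — o (Alice) has o→r; p (Alice) has p→r.
A2: add {m} — m (Alice) has m→p.
A3 = A2; e.g. n (Bob) can still go to q. Fixed point.
Alice's winning region = {m, o, p, r}.

m, o, p, r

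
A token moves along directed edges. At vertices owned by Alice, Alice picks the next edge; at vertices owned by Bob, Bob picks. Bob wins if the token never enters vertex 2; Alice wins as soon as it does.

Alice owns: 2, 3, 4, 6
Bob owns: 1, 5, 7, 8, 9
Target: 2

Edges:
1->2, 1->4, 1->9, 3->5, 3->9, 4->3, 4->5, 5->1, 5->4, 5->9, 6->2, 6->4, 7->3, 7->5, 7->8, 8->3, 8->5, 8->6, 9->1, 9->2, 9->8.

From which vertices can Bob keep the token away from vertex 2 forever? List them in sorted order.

1, 3, 4, 5, 7, 8, 9

A0 = {2}
A1: add {6} — 6 (Alice) has 6→2.
A2 = A1; e.g. 1 (Bob) can still go to 4. Fixed point.
Alice's attractor = {2, 6}; Bob avoids the target exactly from the complement.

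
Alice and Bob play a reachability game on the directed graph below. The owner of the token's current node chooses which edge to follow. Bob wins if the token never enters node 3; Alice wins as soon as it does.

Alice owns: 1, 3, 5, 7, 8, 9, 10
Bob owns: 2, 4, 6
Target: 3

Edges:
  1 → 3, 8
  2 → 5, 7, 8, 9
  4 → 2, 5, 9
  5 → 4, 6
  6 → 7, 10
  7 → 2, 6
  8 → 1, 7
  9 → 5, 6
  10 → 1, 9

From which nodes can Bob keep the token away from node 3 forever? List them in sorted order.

A0 = {3}
A1: add {1} — 1 (Alice) has 1→3.
A2: add {8, 10} — 8 (Alice) has 8→1; 10 (Alice) has 10→1.
A3 = A2; e.g. 2 (Bob) can still go to 5. Fixed point.
Alice's attractor = {1, 3, 8, 10}; Bob avoids the target exactly from the complement.

2, 4, 5, 6, 7, 9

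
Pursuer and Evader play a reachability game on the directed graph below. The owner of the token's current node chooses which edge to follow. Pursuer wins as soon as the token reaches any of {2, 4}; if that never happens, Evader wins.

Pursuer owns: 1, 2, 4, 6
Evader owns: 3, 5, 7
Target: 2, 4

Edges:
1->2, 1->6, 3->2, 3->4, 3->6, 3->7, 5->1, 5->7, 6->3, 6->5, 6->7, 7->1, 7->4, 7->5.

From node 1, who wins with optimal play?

A0 = {2, 4}
A1: add {1} — 1 (Pursuer) has 1→2.
A2 = A1; e.g. 3 (Evader) can still go to 6. Fixed point.
1 ∈ A1, so Pursuer can force the target.

Pursuer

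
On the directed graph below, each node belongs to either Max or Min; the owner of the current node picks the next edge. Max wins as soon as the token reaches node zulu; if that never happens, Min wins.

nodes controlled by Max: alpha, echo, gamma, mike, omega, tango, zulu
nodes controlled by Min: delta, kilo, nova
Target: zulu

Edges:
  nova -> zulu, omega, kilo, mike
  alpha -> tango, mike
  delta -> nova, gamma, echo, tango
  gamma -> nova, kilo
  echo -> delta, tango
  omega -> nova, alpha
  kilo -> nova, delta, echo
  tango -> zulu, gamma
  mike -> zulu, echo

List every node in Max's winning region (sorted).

A0 = {zulu}
A1: add {mike, tango} — tango (Max) has tango→zulu; mike (Max) has mike→zulu.
A2: add {alpha, echo} — alpha (Max) has alpha→tango; echo (Max) has echo→tango.
A3: add {omega} — omega (Max) has omega→alpha.
A4 = A3; e.g. nova (Min) can still go to kilo. Fixed point.
Max's winning region = {alpha, echo, mike, omega, tango, zulu}.

alpha, echo, mike, omega, tango, zulu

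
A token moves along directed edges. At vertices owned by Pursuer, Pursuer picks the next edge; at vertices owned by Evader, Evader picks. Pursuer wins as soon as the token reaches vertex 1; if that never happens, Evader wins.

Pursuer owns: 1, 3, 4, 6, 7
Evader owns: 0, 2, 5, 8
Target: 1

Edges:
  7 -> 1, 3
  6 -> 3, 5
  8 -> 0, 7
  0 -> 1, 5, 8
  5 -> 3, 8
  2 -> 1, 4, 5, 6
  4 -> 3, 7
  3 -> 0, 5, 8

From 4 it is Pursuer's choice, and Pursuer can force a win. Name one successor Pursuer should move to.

7

A0 = {1}
A1: add {7} — 7 (Pursuer) has 7→1.
A2: add {4} — 4 (Pursuer) has 4→7.
A3 = A2; e.g. 0 (Evader) can still go to 5. Fixed point.
From 4, successor 7 is in the attractor (rank 1); the other successor 3 is not.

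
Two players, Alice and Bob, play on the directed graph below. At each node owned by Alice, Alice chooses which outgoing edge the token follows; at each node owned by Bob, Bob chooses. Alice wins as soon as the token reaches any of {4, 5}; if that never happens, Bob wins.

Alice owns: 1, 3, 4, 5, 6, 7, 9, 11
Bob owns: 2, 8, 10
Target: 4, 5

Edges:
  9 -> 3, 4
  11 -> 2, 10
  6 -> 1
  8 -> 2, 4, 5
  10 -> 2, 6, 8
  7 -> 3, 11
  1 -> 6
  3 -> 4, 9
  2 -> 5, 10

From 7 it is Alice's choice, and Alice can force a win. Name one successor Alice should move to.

3

A0 = {4, 5}
A1: add {3, 9} — 3 (Alice) has 3→4; 9 (Alice) has 9→4.
A2: add {7} — 7 (Alice) has 7→3.
A3 = A2; e.g. 1 (Alice) has no edge into A2. Fixed point.
From 7, successor 3 is in the attractor (rank 1); the other successor 11 is not.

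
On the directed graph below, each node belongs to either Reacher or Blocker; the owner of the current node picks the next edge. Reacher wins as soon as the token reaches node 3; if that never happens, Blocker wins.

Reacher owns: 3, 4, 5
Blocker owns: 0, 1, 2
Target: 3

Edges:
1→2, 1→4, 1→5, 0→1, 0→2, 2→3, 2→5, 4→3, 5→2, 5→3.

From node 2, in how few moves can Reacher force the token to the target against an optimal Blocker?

2

A0 = {3}
A1: add {4, 5} — 4 (Reacher) has 4→3; 5 (Reacher) has 5→3.
A2: add {2} — 2 (Blocker): all of {3, 5} already in.
2 enters the attractor at level 2, so Reacher can force the target in 2 moves from there.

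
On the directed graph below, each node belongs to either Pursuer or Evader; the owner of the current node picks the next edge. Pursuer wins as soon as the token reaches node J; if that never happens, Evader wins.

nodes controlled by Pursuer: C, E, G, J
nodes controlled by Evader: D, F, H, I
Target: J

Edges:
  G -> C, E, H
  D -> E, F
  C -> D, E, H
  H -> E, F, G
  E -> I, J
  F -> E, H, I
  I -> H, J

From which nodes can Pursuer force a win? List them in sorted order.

C, E, G, J

A0 = {J}
A1: add {E} — E (Pursuer) has E→J.
A2: add {C, G} — C (Pursuer) has C→E; G (Pursuer) has G→E.
A3 = A2; e.g. D (Evader) can still go to F. Fixed point.
Pursuer's winning region = {C, E, G, J}.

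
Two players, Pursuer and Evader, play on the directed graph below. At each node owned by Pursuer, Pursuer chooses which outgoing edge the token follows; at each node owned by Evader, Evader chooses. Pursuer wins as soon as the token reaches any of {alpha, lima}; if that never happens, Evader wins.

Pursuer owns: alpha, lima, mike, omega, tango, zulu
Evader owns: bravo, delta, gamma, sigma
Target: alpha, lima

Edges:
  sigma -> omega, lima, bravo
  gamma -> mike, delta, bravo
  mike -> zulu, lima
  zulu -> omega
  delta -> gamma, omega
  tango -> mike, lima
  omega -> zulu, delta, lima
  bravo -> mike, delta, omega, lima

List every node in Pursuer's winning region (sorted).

alpha, lima, mike, omega, tango, zulu

A0 = {alpha, lima}
A1: add {mike, omega, tango} — mike (Pursuer) has mike→lima; tango (Pursuer) has tango→lima; omega (Pursuer) has omega→lima.
A2: add {zulu} — zulu (Pursuer) has zulu→omega.
A3 = A2; e.g. sigma (Evader) can still go to bravo. Fixed point.
Pursuer's winning region = {alpha, lima, mike, omega, tango, zulu}.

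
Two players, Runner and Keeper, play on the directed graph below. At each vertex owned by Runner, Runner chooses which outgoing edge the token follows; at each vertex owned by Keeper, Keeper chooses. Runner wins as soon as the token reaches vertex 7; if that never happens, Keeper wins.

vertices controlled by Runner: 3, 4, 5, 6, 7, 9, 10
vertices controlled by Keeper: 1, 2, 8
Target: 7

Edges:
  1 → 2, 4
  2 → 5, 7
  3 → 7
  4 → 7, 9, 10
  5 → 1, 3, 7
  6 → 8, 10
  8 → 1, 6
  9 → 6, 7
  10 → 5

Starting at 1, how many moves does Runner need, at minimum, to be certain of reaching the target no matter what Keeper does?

3

A0 = {7}
A1: add {3, 4, 5, 9} — 3 (Runner) has 3→7; 4 (Runner) has 4→7; 5 (Runner) has 5→7; 9 (Runner) has 9→7.
A2: add {2, 10} — 2 (Keeper): all of {5, 7} already in; 10 (Runner) has 10→5.
A3: add {1, 6} — 1 (Keeper): all of {2, 4} already in; 6 (Runner) has 6→10.
1 enters the attractor at level 3, so Runner can force the target in 3 moves from there.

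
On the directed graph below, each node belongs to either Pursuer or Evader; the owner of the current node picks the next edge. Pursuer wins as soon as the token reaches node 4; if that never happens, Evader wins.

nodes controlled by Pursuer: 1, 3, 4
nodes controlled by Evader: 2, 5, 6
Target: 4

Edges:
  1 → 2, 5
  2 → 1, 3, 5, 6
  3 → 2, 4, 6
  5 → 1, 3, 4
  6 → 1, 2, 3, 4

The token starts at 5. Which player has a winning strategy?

A0 = {4}
A1: add {3} — 3 (Pursuer) has 3→4.
A2 = A1; e.g. 1 (Pursuer) has no edge into A1. Fixed point.
5 never enters the attractor, so Evader can avoid the target forever.

Evader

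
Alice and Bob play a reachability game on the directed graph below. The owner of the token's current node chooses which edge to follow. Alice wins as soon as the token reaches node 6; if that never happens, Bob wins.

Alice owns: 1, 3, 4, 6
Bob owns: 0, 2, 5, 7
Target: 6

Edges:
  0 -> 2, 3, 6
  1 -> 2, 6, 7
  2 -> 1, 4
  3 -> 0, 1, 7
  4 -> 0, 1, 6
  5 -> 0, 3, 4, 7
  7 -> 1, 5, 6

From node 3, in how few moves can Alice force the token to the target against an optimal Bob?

A0 = {6}
A1: add {1, 4} — 1 (Alice) has 1→6; 4 (Alice) has 4→6.
A2: add {2, 3} — 2 (Bob): all of {1, 4} already in; 3 (Alice) has 3→1.
3 enters the attractor at level 2, so Alice can force the target in 2 moves from there.

2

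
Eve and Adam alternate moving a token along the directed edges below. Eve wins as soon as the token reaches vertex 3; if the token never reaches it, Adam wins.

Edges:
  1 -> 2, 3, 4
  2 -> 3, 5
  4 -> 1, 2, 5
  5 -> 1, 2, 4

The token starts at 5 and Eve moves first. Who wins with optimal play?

Track states (vertex, player-to-move).
A0 = {(3,Eve), (3,Adam)}
A1: add {(1,Eve), (2,Eve)}.
A2 = A1; e.g. (1,Adam) stays out. (5,Eve) never enters ⇒ Adam avoids the target.

Adam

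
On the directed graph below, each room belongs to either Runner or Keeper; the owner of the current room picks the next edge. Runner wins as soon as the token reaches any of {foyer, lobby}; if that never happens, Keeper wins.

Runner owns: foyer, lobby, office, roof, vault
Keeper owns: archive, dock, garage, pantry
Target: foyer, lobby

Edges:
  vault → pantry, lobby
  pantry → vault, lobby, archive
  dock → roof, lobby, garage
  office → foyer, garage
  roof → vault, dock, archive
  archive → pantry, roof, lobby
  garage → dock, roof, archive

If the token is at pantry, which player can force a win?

Keeper

A0 = {foyer, lobby}
A1: add {office, vault} — vault (Runner) has vault→lobby; office (Runner) has office→foyer.
A2: add {roof} — roof (Runner) has roof→vault.
A3 = A2; e.g. pantry (Keeper) can still go to archive. Fixed point.
pantry never enters the attractor, so Keeper can avoid the target forever.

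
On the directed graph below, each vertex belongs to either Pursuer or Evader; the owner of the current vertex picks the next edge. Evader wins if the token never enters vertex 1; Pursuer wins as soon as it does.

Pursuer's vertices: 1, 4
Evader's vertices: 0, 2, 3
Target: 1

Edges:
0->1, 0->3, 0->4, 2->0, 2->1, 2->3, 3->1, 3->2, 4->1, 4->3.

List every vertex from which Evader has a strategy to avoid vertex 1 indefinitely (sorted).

A0 = {1}
A1: add {4} — 4 (Pursuer) has 4→1.
A2 = A1; e.g. 0 (Evader) can still go to 3. Fixed point.
Pursuer's attractor = {1, 4}; Evader avoids the target exactly from the complement.

0, 2, 3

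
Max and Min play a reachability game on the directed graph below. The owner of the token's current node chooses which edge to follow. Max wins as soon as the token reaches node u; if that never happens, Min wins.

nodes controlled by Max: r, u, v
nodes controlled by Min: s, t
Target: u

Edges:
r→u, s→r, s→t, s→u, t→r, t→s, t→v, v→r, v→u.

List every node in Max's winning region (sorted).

A0 = {u}
A1: add {r, v} — r (Max) has r→u; v (Max) has v→u.
A2 = A1; e.g. s (Min) can still go to t. Fixed point.
Max's winning region = {r, u, v}.

r, u, v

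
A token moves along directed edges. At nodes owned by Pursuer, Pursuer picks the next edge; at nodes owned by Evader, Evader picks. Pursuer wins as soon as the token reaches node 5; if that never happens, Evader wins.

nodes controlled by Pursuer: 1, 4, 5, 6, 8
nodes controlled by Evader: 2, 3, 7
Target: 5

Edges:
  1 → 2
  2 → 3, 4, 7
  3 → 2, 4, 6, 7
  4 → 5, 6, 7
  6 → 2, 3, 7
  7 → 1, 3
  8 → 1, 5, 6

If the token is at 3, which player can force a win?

A0 = {5}
A1: add {4, 8} — 4 (Pursuer) has 4→5; 8 (Pursuer) has 8→5.
A2 = A1; e.g. 1 (Pursuer) has no edge into A1. Fixed point.
3 never enters the attractor, so Evader can avoid the target forever.

Evader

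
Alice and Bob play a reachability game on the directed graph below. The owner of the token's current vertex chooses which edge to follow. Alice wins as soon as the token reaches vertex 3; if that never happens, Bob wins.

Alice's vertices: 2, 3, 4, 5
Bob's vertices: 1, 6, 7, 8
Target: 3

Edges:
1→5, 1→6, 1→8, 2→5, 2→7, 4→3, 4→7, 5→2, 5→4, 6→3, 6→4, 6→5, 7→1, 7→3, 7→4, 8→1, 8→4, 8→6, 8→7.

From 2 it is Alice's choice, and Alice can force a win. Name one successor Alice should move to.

A0 = {3}
A1: add {4} — 4 (Alice) has 4→3.
A2: add {5} — 5 (Alice) has 5→4.
A3: add {2, 6} — 2 (Alice) has 2→5; 6 (Bob): all of {3, 4, 5} already in.
A4 = A3; e.g. 1 (Bob) can still go to 8. Fixed point.
From 2, successor 5 is in the attractor (rank 2); the other successor 7 is not.

5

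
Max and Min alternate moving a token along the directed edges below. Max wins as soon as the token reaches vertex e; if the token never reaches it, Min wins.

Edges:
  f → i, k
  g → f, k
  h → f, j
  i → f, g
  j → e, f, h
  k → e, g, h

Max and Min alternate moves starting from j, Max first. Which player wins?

Track states (vertex, player-to-move).
A0 = {(e,Max), (e,Min)}
A1: add {(j,Max), (k,Max)}.
(j,Max) ∈ A1 ⇒ Max forces the target.

Max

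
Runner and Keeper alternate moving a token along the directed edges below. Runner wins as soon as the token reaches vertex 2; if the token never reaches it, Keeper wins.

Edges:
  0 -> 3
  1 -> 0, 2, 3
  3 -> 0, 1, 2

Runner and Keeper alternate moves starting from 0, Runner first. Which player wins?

Keeper

Track states (vertex, player-to-move).
A0 = {(2,Runner), (2,Keeper)}
A1: add {(1,Runner), (3,Runner)}.
A2: add {(0,Keeper)}.
A3 = A2; e.g. (0,Runner) stays out. (0,Runner) never enters ⇒ Keeper avoids the target.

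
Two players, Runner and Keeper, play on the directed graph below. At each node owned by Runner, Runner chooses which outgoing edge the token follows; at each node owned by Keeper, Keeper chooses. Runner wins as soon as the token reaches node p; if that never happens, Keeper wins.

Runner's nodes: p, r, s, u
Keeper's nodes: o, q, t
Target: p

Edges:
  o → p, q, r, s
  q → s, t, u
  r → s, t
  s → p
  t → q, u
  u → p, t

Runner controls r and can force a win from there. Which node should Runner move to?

s

A0 = {p}
A1: add {s, u} — s (Runner) has s→p; u (Runner) has u→p.
A2: add {r} — r (Runner) has r→s.
A3 = A2; e.g. o (Keeper) can still go to q. Fixed point.
From r, successor s is in the attractor (rank 1); the other successor t is not.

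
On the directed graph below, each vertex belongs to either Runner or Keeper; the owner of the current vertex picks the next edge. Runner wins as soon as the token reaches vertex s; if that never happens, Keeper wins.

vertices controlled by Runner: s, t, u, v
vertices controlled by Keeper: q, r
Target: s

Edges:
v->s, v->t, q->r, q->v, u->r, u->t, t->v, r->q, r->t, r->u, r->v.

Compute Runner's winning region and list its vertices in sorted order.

s, t, u, v

A0 = {s}
A1: add {v} — v (Runner) has v→s.
A2: add {t} — t (Runner) has t→v.
A3: add {u} — u (Runner) has u→t.
A4 = A3; e.g. q (Keeper) can still go to r. Fixed point.
Runner's winning region = {s, t, u, v}.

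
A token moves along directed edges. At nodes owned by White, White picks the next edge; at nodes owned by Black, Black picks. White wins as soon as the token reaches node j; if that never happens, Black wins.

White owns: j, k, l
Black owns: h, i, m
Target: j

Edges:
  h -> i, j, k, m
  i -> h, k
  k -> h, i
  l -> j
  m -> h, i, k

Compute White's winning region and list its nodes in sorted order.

j, l

A0 = {j}
A1: add {l} — l (White) has l→j.
A2 = A1; e.g. h (Black) can still go to i. Fixed point.
White's winning region = {j, l}.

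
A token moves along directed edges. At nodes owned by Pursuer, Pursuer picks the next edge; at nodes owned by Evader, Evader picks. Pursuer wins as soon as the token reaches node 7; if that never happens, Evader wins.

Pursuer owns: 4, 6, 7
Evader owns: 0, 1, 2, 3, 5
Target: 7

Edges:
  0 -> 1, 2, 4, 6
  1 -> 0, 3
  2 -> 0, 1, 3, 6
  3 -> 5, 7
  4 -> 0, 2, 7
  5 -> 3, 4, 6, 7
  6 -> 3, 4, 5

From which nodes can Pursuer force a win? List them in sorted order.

A0 = {7}
A1: add {4} — 4 (Pursuer) has 4→7.
A2: add {6} — 6 (Pursuer) has 6→4.
A3 = A2; e.g. 0 (Evader) can still go to 1. Fixed point.
Pursuer's winning region = {4, 6, 7}.

4, 6, 7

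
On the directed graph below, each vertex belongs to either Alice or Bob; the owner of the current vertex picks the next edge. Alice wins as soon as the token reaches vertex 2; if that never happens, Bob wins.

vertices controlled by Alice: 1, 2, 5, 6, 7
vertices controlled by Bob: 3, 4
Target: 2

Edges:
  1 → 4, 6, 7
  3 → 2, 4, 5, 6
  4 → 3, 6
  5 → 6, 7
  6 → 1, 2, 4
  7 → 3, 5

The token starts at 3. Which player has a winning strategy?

Bob

A0 = {2}
A1: add {6} — 6 (Alice) has 6→2.
A2: add {1, 5} — 1 (Alice) has 1→6; 5 (Alice) has 5→6.
A3: add {7} — 7 (Alice) has 7→5.
A4 = A3; e.g. 3 (Bob) can still go to 4. Fixed point.
3 never enters the attractor, so Bob can avoid the target forever.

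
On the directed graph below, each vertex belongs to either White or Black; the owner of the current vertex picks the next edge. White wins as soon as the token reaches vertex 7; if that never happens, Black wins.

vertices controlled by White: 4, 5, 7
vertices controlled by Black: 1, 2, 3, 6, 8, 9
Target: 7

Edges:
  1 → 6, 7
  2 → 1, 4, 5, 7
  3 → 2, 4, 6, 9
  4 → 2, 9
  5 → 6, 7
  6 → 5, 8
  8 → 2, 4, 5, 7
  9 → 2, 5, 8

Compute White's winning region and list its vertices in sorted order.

5, 7

A0 = {7}
A1: add {5} — 5 (White) has 5→7.
A2 = A1; e.g. 1 (Black) can still go to 6. Fixed point.
White's winning region = {5, 7}.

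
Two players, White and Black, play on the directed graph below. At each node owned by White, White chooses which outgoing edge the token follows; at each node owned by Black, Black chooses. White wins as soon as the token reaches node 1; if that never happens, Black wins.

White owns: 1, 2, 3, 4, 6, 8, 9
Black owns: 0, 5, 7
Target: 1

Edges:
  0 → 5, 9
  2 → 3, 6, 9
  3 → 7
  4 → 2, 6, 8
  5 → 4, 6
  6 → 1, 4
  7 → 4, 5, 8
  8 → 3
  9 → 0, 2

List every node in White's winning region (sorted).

0, 1, 2, 4, 5, 6, 9

A0 = {1}
A1: add {6} — 6 (White) has 6→1.
A2: add {2, 4} — 2 (White) has 2→6; 4 (White) has 4→6.
A3: add {5, 9} — 5 (Black): all of {4, 6} already in; 9 (White) has 9→2.
A4: add {0} — 0 (Black): all of {5, 9} already in.
A5 = A4; e.g. 3 (White) has no edge into A4. Fixed point.
White's winning region = {0, 1, 2, 4, 5, 6, 9}.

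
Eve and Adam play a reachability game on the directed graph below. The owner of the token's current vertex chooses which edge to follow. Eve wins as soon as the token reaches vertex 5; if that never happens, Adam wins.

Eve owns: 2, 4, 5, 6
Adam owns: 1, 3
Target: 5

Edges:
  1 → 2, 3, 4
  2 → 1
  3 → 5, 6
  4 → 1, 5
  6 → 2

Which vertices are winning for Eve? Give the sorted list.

A0 = {5}
A1: add {4} — 4 (Eve) has 4→5.
A2 = A1; e.g. 1 (Adam) can still go to 2. Fixed point.
Eve's winning region = {4, 5}.

4, 5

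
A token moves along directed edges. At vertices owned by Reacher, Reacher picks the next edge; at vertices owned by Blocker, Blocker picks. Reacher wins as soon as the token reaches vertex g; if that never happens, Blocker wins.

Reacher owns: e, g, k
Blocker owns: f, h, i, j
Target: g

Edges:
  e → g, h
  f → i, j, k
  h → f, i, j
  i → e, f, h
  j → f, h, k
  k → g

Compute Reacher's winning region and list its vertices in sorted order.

e, g, k

A0 = {g}
A1: add {e, k} — e (Reacher) has e→g; k (Reacher) has k→g.
A2 = A1; e.g. f (Blocker) can still go to i. Fixed point.
Reacher's winning region = {e, g, k}.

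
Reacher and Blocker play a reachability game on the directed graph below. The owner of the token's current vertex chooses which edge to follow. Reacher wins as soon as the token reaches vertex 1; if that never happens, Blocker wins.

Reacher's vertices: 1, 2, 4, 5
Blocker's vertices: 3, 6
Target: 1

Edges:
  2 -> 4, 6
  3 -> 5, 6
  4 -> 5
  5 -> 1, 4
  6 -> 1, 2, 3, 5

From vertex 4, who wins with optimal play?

A0 = {1}
A1: add {5} — 5 (Reacher) has 5→1.
A2: add {4} — 4 (Reacher) has 4→5.
4 ∈ A2, so Reacher can force the target.

Reacher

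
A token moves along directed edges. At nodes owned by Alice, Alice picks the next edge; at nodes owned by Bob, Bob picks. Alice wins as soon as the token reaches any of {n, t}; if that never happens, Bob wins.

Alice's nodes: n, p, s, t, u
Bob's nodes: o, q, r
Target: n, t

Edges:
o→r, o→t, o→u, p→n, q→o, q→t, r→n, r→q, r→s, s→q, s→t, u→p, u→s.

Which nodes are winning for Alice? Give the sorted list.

A0 = {n, t}
A1: add {p, s} — p (Alice) has p→n; s (Alice) has s→t.
A2: add {u} — u (Alice) has u→p.
A3 = A2; e.g. o (Bob) can still go to r. Fixed point.
Alice's winning region = {n, p, s, t, u}.

n, p, s, t, u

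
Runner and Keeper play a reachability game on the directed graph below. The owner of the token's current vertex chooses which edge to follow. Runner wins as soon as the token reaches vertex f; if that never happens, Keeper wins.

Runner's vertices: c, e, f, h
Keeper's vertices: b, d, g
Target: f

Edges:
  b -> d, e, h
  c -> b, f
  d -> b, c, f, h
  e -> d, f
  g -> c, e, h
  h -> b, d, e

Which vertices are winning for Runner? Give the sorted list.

A0 = {f}
A1: add {c, e} — c (Runner) has c→f; e (Runner) has e→f.
A2: add {h} — h (Runner) has h→e.
A3: add {g} — g (Keeper): all of {c, e, h} already in.
A4 = A3; e.g. b (Keeper) can still go to d. Fixed point.
Runner's winning region = {c, e, f, g, h}.

c, e, f, g, h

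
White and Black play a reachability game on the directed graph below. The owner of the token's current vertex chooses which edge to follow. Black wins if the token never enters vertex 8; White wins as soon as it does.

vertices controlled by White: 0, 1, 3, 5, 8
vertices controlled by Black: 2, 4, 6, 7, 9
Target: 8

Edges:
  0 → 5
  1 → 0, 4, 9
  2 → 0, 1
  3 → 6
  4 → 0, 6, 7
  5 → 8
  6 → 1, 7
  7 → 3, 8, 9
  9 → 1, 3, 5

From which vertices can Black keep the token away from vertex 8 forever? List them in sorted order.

A0 = {8}
A1: add {5} — 5 (White) has 5→8.
A2: add {0} — 0 (White) has 0→5.
A3: add {1} — 1 (White) has 1→0.
A4: add {2} — 2 (Black): all of {0, 1} already in.
A5 = A4; e.g. 3 (White) has no edge into A4. Fixed point.
White's attractor = {0, 1, 2, 5, 8}; Black avoids the target exactly from the complement.

3, 4, 6, 7, 9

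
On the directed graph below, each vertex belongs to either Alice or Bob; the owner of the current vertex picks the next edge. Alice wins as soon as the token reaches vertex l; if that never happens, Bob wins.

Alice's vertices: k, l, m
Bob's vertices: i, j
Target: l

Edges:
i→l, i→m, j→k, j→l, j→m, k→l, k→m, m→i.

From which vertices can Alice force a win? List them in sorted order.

A0 = {l}
A1: add {k} — k (Alice) has k→l.
A2 = A1; e.g. i (Bob) can still go to m. Fixed point.
Alice's winning region = {k, l}.

k, l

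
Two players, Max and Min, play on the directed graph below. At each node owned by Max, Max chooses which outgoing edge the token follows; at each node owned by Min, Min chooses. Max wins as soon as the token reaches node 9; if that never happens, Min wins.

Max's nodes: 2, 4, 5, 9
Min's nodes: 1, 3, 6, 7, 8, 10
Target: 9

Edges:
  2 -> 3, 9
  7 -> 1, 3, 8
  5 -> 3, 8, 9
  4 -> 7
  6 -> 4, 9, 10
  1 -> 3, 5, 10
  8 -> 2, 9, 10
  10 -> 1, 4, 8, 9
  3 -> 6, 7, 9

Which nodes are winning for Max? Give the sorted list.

A0 = {9}
A1: add {2, 5} — 2 (Max) has 2→9; 5 (Max) has 5→9.
A2 = A1; e.g. 1 (Min) can still go to 3. Fixed point.
Max's winning region = {2, 5, 9}.

2, 5, 9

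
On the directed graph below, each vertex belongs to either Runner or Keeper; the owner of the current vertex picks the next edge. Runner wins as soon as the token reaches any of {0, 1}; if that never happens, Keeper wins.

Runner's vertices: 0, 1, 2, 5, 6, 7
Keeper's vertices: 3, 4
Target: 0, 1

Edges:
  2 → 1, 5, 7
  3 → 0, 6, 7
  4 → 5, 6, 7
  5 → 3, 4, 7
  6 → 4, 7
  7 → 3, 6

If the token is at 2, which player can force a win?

A0 = {0, 1}
A1: add {2} — 2 (Runner) has 2→1.
A2 = A1; e.g. 3 (Keeper) can still go to 6. Fixed point.
2 ∈ A1, so Runner can force the target.

Runner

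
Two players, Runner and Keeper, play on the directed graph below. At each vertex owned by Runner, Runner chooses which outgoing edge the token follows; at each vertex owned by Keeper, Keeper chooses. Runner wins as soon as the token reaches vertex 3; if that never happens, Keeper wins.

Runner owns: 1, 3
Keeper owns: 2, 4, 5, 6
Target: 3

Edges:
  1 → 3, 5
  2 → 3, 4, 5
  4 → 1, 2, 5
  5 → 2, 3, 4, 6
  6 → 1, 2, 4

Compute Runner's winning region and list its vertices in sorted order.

1, 3

A0 = {3}
A1: add {1} — 1 (Runner) has 1→3.
A2 = A1; e.g. 2 (Keeper) can still go to 4. Fixed point.
Runner's winning region = {1, 3}.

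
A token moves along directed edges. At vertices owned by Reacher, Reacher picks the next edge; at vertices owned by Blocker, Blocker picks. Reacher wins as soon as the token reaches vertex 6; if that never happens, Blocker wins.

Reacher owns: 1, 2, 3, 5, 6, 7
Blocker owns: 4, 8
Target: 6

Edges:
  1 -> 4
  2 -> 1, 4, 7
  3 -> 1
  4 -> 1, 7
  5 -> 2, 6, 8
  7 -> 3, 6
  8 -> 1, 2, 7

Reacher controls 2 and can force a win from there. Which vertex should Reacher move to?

7

A0 = {6}
A1: add {5, 7} — 5 (Reacher) has 5→6; 7 (Reacher) has 7→6.
A2: add {2} — 2 (Reacher) has 2→7.
A3 = A2; e.g. 1 (Reacher) has no edge into A2. Fixed point.
From 2, successor 7 is in the attractor (rank 1); the other successors 1, 4 are not.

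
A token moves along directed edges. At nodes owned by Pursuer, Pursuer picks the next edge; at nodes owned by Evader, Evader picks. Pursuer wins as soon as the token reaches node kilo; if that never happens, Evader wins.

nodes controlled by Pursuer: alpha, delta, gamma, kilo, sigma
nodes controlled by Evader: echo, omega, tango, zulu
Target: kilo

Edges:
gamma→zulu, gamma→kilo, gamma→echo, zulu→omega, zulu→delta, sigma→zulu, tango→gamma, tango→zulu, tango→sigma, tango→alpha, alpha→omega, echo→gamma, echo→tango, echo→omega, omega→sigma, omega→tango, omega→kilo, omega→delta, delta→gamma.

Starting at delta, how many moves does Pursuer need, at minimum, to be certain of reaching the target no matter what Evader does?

2

A0 = {kilo}
A1: add {gamma} — gamma (Pursuer) has gamma→kilo.
A2: add {delta} — delta (Pursuer) has delta→gamma.
A3 = A2; e.g. zulu (Evader) can still go to omega. Fixed point.
delta enters the attractor at level 2, so Pursuer can force the target in 2 moves from there.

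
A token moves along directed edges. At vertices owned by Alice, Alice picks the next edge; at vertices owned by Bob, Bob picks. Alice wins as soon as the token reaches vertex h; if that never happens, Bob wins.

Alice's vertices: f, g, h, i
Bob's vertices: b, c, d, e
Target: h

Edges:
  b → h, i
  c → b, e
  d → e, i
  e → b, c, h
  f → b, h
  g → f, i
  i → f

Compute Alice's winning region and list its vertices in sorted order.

b, f, g, h, i

A0 = {h}
A1: add {f} — f (Alice) has f→h.
A2: add {g, i} — g (Alice) has g→f; i (Alice) has i→f.
A3: add {b} — b (Bob): all of {h, i} already in.
A4 = A3; e.g. c (Bob) can still go to e. Fixed point.
Alice's winning region = {b, f, g, h, i}.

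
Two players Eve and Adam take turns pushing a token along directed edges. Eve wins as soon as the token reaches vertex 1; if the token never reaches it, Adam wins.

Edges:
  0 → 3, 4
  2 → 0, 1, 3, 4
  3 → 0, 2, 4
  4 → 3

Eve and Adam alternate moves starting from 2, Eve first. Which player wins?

Track states (vertex, player-to-move).
A0 = {(1,Eve), (1,Adam)}
A1: add {(2,Eve)}.
(2,Eve) ∈ A1 ⇒ Eve forces the target.

Eve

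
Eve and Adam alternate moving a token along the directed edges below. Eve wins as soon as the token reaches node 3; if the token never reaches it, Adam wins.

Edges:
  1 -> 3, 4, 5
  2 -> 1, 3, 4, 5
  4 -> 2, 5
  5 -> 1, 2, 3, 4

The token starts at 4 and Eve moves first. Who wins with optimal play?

Adam

Track states (vertex, player-to-move).
A0 = {(3,Eve), (3,Adam)}
A1: add {(1,Eve), (2,Eve), (5,Eve)}.
A2: add {(4,Adam)}.
A3 = A2; e.g. (1,Adam) stays out. (4,Eve) never enters ⇒ Adam avoids the target.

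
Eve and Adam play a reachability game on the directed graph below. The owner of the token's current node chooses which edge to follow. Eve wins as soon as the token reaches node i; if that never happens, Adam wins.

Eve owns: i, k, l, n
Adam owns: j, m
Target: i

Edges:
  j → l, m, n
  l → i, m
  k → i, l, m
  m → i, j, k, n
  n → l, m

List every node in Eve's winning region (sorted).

A0 = {i}
A1: add {k, l} — k (Eve) has k→i; l (Eve) has l→i.
A2: add {n} — n (Eve) has n→l.
A3 = A2; e.g. j (Adam) can still go to m. Fixed point.
Eve's winning region = {i, k, l, n}.

i, k, l, n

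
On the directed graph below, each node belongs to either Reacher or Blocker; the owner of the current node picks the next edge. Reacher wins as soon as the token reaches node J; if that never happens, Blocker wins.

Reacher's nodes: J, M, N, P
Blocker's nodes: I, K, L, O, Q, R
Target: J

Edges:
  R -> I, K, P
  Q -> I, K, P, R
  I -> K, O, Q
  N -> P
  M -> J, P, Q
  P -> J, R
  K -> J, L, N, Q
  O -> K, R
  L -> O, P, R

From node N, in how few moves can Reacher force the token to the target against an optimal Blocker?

A0 = {J}
A1: add {M, P} — M (Reacher) has M→J; P (Reacher) has P→J.
A2: add {N} — N (Reacher) has N→P.
A3 = A2; e.g. I (Blocker) can still go to K. Fixed point.
N enters the attractor at level 2, so Reacher can force the target in 2 moves from there.

2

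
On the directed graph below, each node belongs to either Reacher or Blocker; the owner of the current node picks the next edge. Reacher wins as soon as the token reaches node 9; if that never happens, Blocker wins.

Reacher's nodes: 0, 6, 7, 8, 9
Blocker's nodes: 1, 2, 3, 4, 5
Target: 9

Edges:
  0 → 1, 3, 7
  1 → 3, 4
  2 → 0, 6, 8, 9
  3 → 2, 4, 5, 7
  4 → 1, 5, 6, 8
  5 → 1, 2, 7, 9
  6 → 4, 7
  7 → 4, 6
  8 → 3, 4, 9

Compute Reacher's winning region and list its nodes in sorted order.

A0 = {9}
A1: add {8} — 8 (Reacher) has 8→9.
A2 = A1; e.g. 0 (Reacher) has no edge into A1. Fixed point.
Reacher's winning region = {8, 9}.

8, 9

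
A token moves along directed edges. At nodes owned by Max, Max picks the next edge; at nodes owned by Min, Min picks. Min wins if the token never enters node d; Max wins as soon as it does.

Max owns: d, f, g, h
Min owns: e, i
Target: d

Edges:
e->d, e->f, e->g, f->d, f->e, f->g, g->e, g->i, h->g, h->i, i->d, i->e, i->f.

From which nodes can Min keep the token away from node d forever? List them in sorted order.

A0 = {d}
A1: add {f} — f (Max) has f→d.
A2 = A1; e.g. e (Min) can still go to g. Fixed point.
Max's attractor = {d, f}; Min avoids the target exactly from the complement.

e, g, h, i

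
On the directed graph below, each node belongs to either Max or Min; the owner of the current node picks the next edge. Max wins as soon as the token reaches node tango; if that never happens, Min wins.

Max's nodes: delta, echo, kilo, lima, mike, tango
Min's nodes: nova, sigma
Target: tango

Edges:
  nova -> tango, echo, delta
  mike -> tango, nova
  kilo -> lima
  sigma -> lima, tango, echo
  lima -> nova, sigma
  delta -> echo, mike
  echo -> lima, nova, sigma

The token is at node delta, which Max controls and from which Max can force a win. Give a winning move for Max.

mike

A0 = {tango}
A1: add {mike} — mike (Max) has mike→tango.
A2: add {delta} — delta (Max) has delta→mike.
A3 = A2; e.g. lima (Max) has no edge into A2. Fixed point.
From delta, successor mike is in the attractor (rank 1); the other successor echo is not.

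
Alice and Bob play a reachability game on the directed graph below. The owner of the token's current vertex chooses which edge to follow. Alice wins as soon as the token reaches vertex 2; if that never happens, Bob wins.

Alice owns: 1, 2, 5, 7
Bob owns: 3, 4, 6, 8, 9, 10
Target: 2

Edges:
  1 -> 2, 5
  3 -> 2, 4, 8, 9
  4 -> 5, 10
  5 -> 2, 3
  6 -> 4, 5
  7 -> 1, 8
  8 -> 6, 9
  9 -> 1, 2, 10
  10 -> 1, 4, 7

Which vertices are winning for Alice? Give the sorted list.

A0 = {2}
A1: add {1, 5} — 1 (Alice) has 1→2; 5 (Alice) has 5→2.
A2: add {7} — 7 (Alice) has 7→1.
A3 = A2; e.g. 3 (Bob) can still go to 4. Fixed point.
Alice's winning region = {1, 2, 5, 7}.

1, 2, 5, 7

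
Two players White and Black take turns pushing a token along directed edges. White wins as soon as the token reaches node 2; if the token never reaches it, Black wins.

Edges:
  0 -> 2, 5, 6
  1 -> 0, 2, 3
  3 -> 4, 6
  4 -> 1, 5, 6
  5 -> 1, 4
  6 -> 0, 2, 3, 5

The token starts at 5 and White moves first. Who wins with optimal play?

Black

Track states (vertex, player-to-move).
A0 = {(2,White), (2,Black)}
A1: add {(0,White), (1,White), (6,White)}.
A2 = A1; e.g. (0,Black) stays out. (5,White) never enters ⇒ Black avoids the target.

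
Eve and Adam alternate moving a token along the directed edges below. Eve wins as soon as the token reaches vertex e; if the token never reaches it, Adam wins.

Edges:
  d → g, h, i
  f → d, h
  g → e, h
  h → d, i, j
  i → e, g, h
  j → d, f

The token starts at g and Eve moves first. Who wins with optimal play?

Track states (vertex, player-to-move).
A0 = {(e,Eve), (e,Adam)}
A1: add {(g,Eve), (i,Eve)}.
(g,Eve) ∈ A1 ⇒ Eve forces the target.

Eve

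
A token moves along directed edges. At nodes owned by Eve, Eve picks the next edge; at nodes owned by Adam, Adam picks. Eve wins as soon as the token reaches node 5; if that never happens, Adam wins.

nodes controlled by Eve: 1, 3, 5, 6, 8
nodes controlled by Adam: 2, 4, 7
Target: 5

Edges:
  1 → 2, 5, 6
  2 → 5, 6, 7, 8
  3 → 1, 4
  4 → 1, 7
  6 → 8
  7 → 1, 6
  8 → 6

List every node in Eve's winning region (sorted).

A0 = {5}
A1: add {1} — 1 (Eve) has 1→5.
A2: add {3} — 3 (Eve) has 3→1.
A3 = A2; e.g. 2 (Adam) can still go to 6. Fixed point.
Eve's winning region = {1, 3, 5}.

1, 3, 5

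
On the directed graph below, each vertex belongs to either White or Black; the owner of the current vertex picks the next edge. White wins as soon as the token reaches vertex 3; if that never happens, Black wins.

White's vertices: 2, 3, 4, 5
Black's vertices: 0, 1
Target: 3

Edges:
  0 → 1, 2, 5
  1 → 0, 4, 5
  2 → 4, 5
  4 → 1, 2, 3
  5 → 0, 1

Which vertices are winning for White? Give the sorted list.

A0 = {3}
A1: add {4} — 4 (White) has 4→3.
A2: add {2} — 2 (White) has 2→4.
A3 = A2; e.g. 0 (Black) can still go to 1. Fixed point.
White's winning region = {2, 3, 4}.

2, 3, 4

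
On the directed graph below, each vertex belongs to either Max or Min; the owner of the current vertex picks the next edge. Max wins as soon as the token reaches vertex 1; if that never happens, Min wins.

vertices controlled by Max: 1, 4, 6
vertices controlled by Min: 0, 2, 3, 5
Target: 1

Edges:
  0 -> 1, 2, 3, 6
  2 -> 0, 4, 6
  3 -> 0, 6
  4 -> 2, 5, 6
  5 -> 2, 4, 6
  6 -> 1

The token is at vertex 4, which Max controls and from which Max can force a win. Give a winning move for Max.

6

A0 = {1}
A1: add {6} — 6 (Max) has 6→1.
A2: add {4} — 4 (Max) has 4→6.
A3 = A2; e.g. 0 (Min) can still go to 2. Fixed point.
From 4, successor 6 is in the attractor (rank 1); the other successors 2, 5 are not.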